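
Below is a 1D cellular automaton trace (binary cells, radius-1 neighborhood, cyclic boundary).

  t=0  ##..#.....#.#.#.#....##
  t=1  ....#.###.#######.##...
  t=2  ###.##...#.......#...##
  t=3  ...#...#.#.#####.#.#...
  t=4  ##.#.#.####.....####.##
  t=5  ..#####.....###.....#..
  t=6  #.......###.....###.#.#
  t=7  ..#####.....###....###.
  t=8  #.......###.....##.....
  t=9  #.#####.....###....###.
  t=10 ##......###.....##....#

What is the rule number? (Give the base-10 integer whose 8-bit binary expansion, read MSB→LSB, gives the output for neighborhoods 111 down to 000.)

  nb ###: next=.  (t=0,i=0, bit7=0)
  nb ##.: next=.  (t=0,i=1, bit6=0)
  nb #.#: next=#  (t=0,i=11, bit5=1)
  nb #..: next=.  (t=0,i=2, bit4=0)
  nb .##: next=.  (t=0,i=21, bit3=0)
  nb .#.: next=#  (t=0,i=4, bit2=1)
  nb ..#: next=.  (t=0,i=3, bit1=0)
  nb ...: next=#  (t=0,i=6, bit0=1)
  bits 00100101 = 37

37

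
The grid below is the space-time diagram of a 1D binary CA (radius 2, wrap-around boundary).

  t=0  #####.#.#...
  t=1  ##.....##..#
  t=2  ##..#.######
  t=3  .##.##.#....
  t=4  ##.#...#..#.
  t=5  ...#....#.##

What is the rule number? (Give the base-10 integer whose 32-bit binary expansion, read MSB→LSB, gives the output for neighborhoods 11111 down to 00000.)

437837545

  ##### -> .   bit 31 = 0  t=0,i=2
  ####. -> .   bit 30 = 0  t=0,i=3
  ###.# -> .   bit 29 = 0  t=0,i=4
  ###.. -> #   bit 28 = 1  t=1,i=1
  ##.## -> #   bit 27 = 1  t=3,i=3
  ##.#. -> .   bit 26 = 0  t=0,i=5
  ##..# -> #   bit 25 = 1  t=1,i=9
  ##... -> .   bit 24 = 0  t=1,i=2
  #.### -> .   bit 23 = 0  t=2,i=6
  #.##. -> .   bit 22 = 0  t=3,i=4
  #.#.# -> .   bit 21 = 0  t=0,i=6
  #.#.. -> #   bit 20 = 1  t=0,i=8
  #..## -> #   bit 19 = 1  t=1,i=10
  #..#. -> .   bit 18 = 0  t=2,i=3
  #...# -> .   bit 17 = 0  t=0,i=10
  #.... -> .   bit 16 = 0  t=1,i=3
  .#### -> #   bit 15 = 1  t=0,i=1
  .###. -> #   bit 14 = 1  t=1,i=0
  .##.# -> .   bit 13 = 0  t=3,i=2
  .##.. -> #   bit 12 = 1  t=1,i=8
  .#.## -> #   bit 11 = 1  t=2,i=5
  .#.#. -> #   bit 10 = 1  t=0,i=7
  .#..# -> #   bit 9 = 1  t=4,i=8
  .#... -> .   bit 8 = 0  t=0,i=9
  ..### -> #   bit 7 = 1  t=0,i=0
  ..##. -> #   bit 6 = 1  t=1,i=7
  ..#.# -> #   bit 5 = 1  t=2,i=4
  ..#.. -> .   bit 4 = 0  t=4,i=7
  ...## -> #   bit 3 = 1  t=0,i=11
  ...#. -> .   bit 2 = 0  t=4,i=6
  ....# -> .   bit 1 = 0  t=1,i=5
  ..... -> #   bit 0 = 1  t=1,i=4
  bits 00011010000110001101111011101001 = 437837545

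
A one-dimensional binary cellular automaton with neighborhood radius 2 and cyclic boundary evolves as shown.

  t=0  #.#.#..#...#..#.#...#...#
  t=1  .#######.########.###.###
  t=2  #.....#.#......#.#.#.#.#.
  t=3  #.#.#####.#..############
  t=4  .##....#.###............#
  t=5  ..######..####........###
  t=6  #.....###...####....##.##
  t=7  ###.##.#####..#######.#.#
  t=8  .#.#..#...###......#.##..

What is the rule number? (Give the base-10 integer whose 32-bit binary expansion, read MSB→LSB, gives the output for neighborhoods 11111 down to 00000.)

1597462142

  ##### -> .   bit 31 = 0  t=1,i=3
  ####. -> #   bit 30 = 1  t=1,i=6
  ###.# -> .   bit 29 = 0  t=1,i=7
  ###.. -> #   bit 28 = 1  t=4,i=11
  ##.## -> #   bit 27 = 1  t=1,i=0
  ##.#. -> #   bit 26 = 1  t=0,i=1
  ##..# -> #   bit 25 = 1  t=5,i=0
  ##... -> #   bit 24 = 1  t=4,i=3
  #.### -> .   bit 23 = 0  t=1,i=1
  #.##. -> .   bit 22 = 0  t=4,i=1
  #.#.# -> #   bit 21 = 1  t=0,i=2
  #.#.. -> #   bit 20 = 1  t=0,i=4
  #..## -> .   bit 19 = 0  t=3,i=12
  #..#. -> #   bit 18 = 1  t=0,i=6
  #...# -> #   bit 17 = 1  t=0,i=9
  #.... -> #   bit 16 = 1  t=2,i=2
  .#### -> .   bit 15 = 0  t=1,i=2
  .###. -> #   bit 14 = 1  t=1,i=19
  .##.# -> .   bit 13 = 0  t=0,i=0
  .##.. -> #   bit 12 = 1  t=4,i=2
  .#.## -> .   bit 11 = 0  t=3,i=3
  .#.#. -> #   bit 10 = 1  t=0,i=3
  .#..# -> #   bit 9 = 1  t=0,i=5
  .#... -> .   bit 8 = 0  t=0,i=8
  ..### -> .   bit 7 = 0  t=3,i=13
  ..##. -> #   bit 6 = 1  t=0,i=24
  ..#.# -> #   bit 5 = 1  t=0,i=14
  ..#.. -> #   bit 4 = 1  t=0,i=7
  ...## -> #   bit 3 = 1  t=0,i=23
  ...#. -> #   bit 2 = 1  t=0,i=10
  ....# -> #   bit 1 = 1  t=2,i=4
  ..... -> .   bit 0 = 0  t=2,i=3
  bits 01011111001101110101011001111110 = 1597462142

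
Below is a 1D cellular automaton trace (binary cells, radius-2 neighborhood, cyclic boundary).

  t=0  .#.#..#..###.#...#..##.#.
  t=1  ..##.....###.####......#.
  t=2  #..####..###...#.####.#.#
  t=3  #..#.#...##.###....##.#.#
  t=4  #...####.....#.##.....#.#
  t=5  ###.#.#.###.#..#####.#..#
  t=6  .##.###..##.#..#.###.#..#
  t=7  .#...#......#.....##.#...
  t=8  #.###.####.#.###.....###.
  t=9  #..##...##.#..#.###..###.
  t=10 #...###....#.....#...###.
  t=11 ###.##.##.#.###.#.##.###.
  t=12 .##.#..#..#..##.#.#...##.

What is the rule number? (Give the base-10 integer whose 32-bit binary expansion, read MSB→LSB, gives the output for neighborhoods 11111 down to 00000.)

  nb #####: next=#  (t=5,i=17, bit31=1)
  nb ####.: next=#  (t=1,i=15, bit30=1)
  nb ###.#: next=#  (t=0,i=11, bit29=1)
  nb ###..: next=.  (t=1,i=16, bit28=0)
  nb ##.##: next=.  (t=1,i=12, bit27=0)
  nb ##.#.: next=.  (t=0,i=12, bit26=0)
  nb ##..#: next=.  (t=2,i=1, bit25=0)
  nb ##...: next=#  (t=1,i=4, bit24=1)
  nb #.###: next=.  (t=1,i=13, bit23=0)
  nb #.##.: next=#  (t=2,i=24, bit22=1)
  nb #.#.#: next=#  (t=2,i=22, bit21=1)
  nb #.#..: next=#  (t=0,i=3, bit20=1)
  nb #..##: next=.  (t=0,i=8, bit19=0)
  nb #..#.: next=.  (t=0,i=0, bit18=0)
  nb #...#: next=#  (t=0,i=15, bit17=1)
  nb #....: next=#  (t=1,i=5, bit16=1)
  nb .####: next=.  (t=1,i=14, bit15=0)
  nb .###.: next=#  (t=0,i=10, bit14=1)
  nb .##.#: next=.  (t=0,i=21, bit13=0)
  nb .##..: next=#  (t=1,i=3, bit12=1)
  nb .#.##: next=.  (t=2,i=16, bit11=0)
  nb .#.#.: next=#  (t=0,i=2, bit10=1)
  nb .#..#: next=.  (t=0,i=4, bit9=0)
  nb .#...: next=#  (t=0,i=14, bit8=1)
  nb ..###: next=#  (t=0,i=9, bit7=1)
  nb ..##.: next=.  (t=0,i=20, bit6=0)
  nb ..#.#: next=.  (t=0,i=1, bit5=0)
  nb ..#..: next=.  (t=0,i=6, bit4=0)
  nb ...##: next=.  (t=1,i=1, bit3=0)
  nb ...#.: next=#  (t=0,i=16, bit2=1)
  nb ....#: next=.  (t=1,i=7, bit1=0)
  nb .....: next=#  (t=1,i=6, bit0=1)
  bits 11100001011100110101010110000101 = 3782432133

3782432133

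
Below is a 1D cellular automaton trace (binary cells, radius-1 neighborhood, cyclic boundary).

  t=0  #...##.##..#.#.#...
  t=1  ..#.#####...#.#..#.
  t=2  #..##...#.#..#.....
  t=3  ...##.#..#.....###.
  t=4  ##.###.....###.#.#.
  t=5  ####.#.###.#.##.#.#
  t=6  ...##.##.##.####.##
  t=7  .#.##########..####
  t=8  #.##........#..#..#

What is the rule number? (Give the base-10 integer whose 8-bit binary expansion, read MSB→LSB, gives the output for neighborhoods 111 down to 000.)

  ###|.  b7=0 t=1,i=5
  ##.|#  b6=1 t=0,i=5
  #.#|#  b5=1 t=0,i=6
  #..|.  b4=0 t=0,i=1
  .##|#  b3=1 t=0,i=4
  .#.|.  b2=0 t=0,i=0
  ..#|.  b1=0 t=0,i=3
  ...|#  b0=1 t=0,i=2
  bits 01101001 = 105

105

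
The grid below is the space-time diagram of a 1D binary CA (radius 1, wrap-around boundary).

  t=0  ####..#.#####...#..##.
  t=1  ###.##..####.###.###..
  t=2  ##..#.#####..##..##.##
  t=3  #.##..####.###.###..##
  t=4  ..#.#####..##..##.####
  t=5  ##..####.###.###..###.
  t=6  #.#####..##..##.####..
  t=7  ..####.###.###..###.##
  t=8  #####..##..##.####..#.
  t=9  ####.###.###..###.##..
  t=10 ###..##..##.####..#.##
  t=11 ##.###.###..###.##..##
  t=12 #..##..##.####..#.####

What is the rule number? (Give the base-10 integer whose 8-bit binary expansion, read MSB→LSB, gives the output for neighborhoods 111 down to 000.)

  ### -> #   bit 7 = 1  t=0,i=1
  ##. -> .   bit 6 = 0  t=0,i=3
  #.# -> .   bit 5 = 0  t=0,i=7
  #.. -> #   bit 4 = 1  t=0,i=4
  .## -> #   bit 3 = 1  t=0,i=0
  .#. -> .   bit 2 = 0  t=0,i=6
  ..# -> #   bit 1 = 1  t=0,i=5
  ... -> #   bit 0 = 1  t=0,i=14
  bits 10011011 = 155

155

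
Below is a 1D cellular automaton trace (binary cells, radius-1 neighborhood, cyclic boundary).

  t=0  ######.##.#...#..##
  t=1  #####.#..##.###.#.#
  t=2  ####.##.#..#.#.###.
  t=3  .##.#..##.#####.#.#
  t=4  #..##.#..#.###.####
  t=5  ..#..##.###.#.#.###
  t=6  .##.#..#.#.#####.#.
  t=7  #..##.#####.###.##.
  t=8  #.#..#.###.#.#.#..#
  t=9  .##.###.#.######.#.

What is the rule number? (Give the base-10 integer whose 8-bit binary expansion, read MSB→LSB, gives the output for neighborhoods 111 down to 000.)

  [7] ### => #  t=0,i=0
  [6] ##. => .  t=0,i=5
  [5] #.# => #  t=0,i=6
  [4] #.. => .  t=0,i=11
  [3] .## => .  t=0,i=7
  [2] .#. => #  t=0,i=10
  [1] ..# => #  t=0,i=13
  [0] ... => #  t=0,i=12
  bits 10100111 = 167

167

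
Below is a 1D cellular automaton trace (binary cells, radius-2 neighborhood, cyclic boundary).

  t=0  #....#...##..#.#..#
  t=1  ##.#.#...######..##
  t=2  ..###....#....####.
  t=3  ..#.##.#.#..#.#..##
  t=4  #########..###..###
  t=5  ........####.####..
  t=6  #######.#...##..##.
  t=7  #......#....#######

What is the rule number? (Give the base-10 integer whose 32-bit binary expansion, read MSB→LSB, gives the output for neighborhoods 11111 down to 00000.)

  ##### -> .   bit 31 = 0  t=1,i=11
  ####. -> .   bit 30 = 0  t=1,i=0
  ###.# -> .   bit 29 = 0  t=1,i=1
  ###.. -> #   bit 28 = 1  t=1,i=14
  ##.## -> #   bit 27 = 1  t=5,i=12
  ##.#. -> #   bit 26 = 1  t=1,i=2
  ##..# -> #   bit 25 = 1  t=0,i=11
  ##... -> #   bit 24 = 1  t=0,i=1
  #.### -> #   bit 23 = 1  t=5,i=13
  #.##. -> #   bit 22 = 1  t=3,i=4
  #.#.# -> #   bit 21 = 1  t=1,i=3
  #.#.. -> .   bit 20 = 0  t=0,i=15
  #..## -> #   bit 19 = 1  t=0,i=17
  #..#. -> #   bit 18 = 1  t=0,i=12
  #...# -> .   bit 17 = 0  t=0,i=7
  #.... -> .   bit 16 = 0  t=0,i=2
  .#### -> .   bit 15 = 0  t=1,i=10
  .###. -> .   bit 14 = 0  t=2,i=3
  .##.# -> #   bit 13 = 1  t=3,i=5
  .##.. -> #   bit 12 = 1  t=0,i=0
  .#.## -> #   bit 11 = 1  t=3,i=3
  .#.#. -> #   bit 10 = 1  t=0,i=14
  .#..# -> .   bit 9 = 0  t=0,i=16
  .#... -> .   bit 8 = 0  t=0,i=6
  ..### -> #   bit 7 = 1  t=1,i=9
  ..##. -> #   bit 6 = 1  t=0,i=9
  ..#.# -> #   bit 5 = 1  t=0,i=13
  ..#.. -> #   bit 4 = 1  t=0,i=5
  ...## -> .   bit 3 = 0  t=0,i=8
  ...#. -> .   bit 2 = 0  t=0,i=4
  ....# -> #   bit 1 = 1  t=0,i=3
  ..... -> #   bit 0 = 1  t=5,i=0
  bits 00011111111011000011110011110011 = 535575795

535575795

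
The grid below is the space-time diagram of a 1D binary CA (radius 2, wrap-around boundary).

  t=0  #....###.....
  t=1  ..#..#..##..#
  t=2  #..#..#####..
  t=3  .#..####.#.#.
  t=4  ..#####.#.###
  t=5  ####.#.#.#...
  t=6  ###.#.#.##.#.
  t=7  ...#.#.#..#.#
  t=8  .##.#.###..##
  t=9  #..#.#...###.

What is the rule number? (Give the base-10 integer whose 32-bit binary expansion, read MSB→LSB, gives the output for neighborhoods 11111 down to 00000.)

1327210180

  ##### -> .   bit 31 = 0  t=2,i=8
  ####. -> #   bit 30 = 1  t=2,i=9
  ###.# -> .   bit 29 = 0  t=3,i=7
  ###.. -> .   bit 28 = 0  t=0,i=7
  ##.## -> #   bit 27 = 1  t=8,i=0
  ##.#. -> #   bit 26 = 1  t=3,i=8
  ##..# -> #   bit 25 = 1  t=1,i=10
  ##... -> #   bit 24 = 1  t=0,i=8
  #.### -> .   bit 23 = 0  t=4,i=10
  #.##. -> .   bit 22 = 0  t=6,i=8
  #.#.# -> .   bit 21 = 0  t=3,i=9
  #.#.. -> #   bit 20 = 1  t=3,i=11
  #..## -> #   bit 19 = 1  t=1,i=7
  #..#. -> .   bit 18 = 0  t=1,i=1
  #...# -> #   bit 17 = 1  t=5,i=11
  #.... -> #   bit 16 = 1  t=0,i=2
  .#### -> #   bit 15 = 1  t=2,i=7
  .###. -> .   bit 14 = 0  t=0,i=6
  .##.# -> .   bit 13 = 0  t=6,i=9
  .##.. -> #   bit 12 = 1  t=1,i=9
  .#.## -> #   bit 11 = 1  t=4,i=9
  .#.#. -> #   bit 10 = 1  t=3,i=10
  .#..# -> #   bit 9 = 1  t=1,i=0
  .#... -> .   bit 8 = 0  t=0,i=1
  ..### -> #   bit 7 = 1  t=0,i=5
  ..##. -> #   bit 6 = 1  t=1,i=8
  ..#.# -> .   bit 5 = 0  t=7,i=3
  ..#.. -> .   bit 4 = 0  t=0,i=0
  ...## -> .   bit 3 = 0  t=0,i=4
  ...#. -> #   bit 2 = 1  t=0,i=12
  ....# -> .   bit 1 = 0  t=0,i=3
  ..... -> .   bit 0 = 0  t=0,i=10
  bits 01001111000110111001111011000100 = 1327210180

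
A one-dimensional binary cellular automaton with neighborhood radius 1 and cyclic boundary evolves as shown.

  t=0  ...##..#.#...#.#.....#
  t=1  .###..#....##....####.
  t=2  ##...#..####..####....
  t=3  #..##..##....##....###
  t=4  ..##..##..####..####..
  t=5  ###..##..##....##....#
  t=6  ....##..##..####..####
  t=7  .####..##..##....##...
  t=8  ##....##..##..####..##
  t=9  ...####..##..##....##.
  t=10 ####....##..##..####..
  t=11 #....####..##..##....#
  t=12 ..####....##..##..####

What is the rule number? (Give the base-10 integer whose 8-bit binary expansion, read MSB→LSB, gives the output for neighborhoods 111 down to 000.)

  ###|.  b7=0 t=1,i=2
  ##.|.  b6=0 t=0,i=4
  #.#|.  b5=0 t=0,i=8
  #..|.  b4=0 t=0,i=0
  .##|#  b3=1 t=0,i=3
  .#.|.  b2=0 t=0,i=7
  ..#|#  b1=1 t=0,i=2
  ...|#  b0=1 t=0,i=1
  bits 00001011 = 11

11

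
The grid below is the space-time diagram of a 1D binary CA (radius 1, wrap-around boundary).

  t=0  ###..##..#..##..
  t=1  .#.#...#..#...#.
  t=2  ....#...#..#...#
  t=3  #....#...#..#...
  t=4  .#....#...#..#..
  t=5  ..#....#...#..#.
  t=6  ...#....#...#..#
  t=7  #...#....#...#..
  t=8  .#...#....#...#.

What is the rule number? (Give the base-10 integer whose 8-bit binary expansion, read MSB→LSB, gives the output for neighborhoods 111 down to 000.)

  ###|#  b7=1 t=0,i=1
  ##.|.  b6=0 t=0,i=2
  #.#|.  b5=0 t=1,i=2
  #..|#  b4=1 t=0,i=3
  .##|.  b3=0 t=0,i=0
  .#.|.  b2=0 t=0,i=9
  ..#|.  b1=0 t=0,i=4
  ...|.  b0=0 t=1,i=5
  bits 10010000 = 144

144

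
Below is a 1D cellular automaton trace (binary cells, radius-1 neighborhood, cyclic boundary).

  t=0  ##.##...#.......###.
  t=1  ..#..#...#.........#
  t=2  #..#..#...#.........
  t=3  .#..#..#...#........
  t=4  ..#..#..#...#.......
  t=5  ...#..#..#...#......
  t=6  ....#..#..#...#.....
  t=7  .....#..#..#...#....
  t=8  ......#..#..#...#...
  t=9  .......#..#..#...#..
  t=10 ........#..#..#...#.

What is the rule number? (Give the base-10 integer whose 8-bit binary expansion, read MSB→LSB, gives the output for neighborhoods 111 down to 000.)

  nb ###: next=.  (t=0,i=17, bit7=0)
  nb ##.: next=.  (t=0,i=1, bit6=0)
  nb #.#: next=#  (t=0,i=2, bit5=1)
  nb #..: next=#  (t=0,i=5, bit4=1)
  nb .##: next=.  (t=0,i=0, bit3=0)
  nb .#.: next=.  (t=0,i=8, bit2=0)
  nb ..#: next=.  (t=0,i=7, bit1=0)
  nb ...: next=.  (t=0,i=6, bit0=0)
  bits 00110000 = 48

48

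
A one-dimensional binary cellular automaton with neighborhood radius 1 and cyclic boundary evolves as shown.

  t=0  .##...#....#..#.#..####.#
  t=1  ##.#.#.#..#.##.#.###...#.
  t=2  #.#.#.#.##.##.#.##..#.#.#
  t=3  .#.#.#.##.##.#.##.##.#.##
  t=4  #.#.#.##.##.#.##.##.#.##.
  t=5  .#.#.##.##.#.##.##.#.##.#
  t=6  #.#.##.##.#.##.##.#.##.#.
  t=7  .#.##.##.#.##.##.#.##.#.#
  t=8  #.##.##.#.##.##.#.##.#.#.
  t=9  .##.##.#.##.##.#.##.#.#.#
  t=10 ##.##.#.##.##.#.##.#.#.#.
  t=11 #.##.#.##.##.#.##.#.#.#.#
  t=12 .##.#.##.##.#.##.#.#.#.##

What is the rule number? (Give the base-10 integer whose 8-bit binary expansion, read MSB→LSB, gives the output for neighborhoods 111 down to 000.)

58

  nb ###: next=.  (t=0,i=20, bit7=0)
  nb ##.: next=.  (t=0,i=2, bit6=0)
  nb #.#: next=#  (t=0,i=0, bit5=1)
  nb #..: next=#  (t=0,i=3, bit4=1)
  nb .##: next=#  (t=0,i=1, bit3=1)
  nb .#.: next=.  (t=0,i=6, bit2=0)
  nb ..#: next=#  (t=0,i=5, bit1=1)
  nb ...: next=.  (t=0,i=4, bit0=0)
  bits 00111010 = 58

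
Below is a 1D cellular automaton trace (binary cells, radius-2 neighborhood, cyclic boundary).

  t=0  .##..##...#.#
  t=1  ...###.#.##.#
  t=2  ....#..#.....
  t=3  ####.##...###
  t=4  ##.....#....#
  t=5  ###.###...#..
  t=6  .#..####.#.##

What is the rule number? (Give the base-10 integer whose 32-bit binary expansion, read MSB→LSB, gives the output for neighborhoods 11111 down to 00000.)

2477539943

  nb #####: next=#  (t=3,i=0, bit31=1)
  nb ####.: next=.  (t=3,i=2, bit30=0)
  nb ###.#: next=.  (t=1,i=5, bit29=0)
  nb ###..: next=#  (t=4,i=1, bit28=1)
  nb ##.##: next=.  (t=3,i=4, bit27=0)
  nb ##.#.: next=.  (t=1,i=6, bit26=0)
  nb ##..#: next=#  (t=0,i=3, bit25=1)
  nb ##...: next=#  (t=0,i=7, bit24=1)
  nb #.###: next=#  (t=5,i=4, bit23=1)
  nb #.##.: next=.  (t=0,i=1, bit22=0)
  nb #.#.#: next=#  (t=0,i=12, bit21=1)
  nb #.#..: next=.  (t=1,i=12, bit20=0)
  nb #..##: next=#  (t=0,i=4, bit19=1)
  nb #..#.: next=#  (t=2,i=6, bit18=1)
  nb #...#: next=.  (t=0,i=8, bit17=0)
  nb #....: next=.  (t=2,i=9, bit16=0)
  nb .####: next=.  (t=3,i=11, bit15=0)
  nb .###.: next=#  (t=1,i=4, bit14=1)
  nb .##.#: next=.  (t=1,i=10, bit13=0)
  nb .##..: next=.  (t=0,i=2, bit12=0)
  nb .#.##: next=.  (t=0,i=0, bit11=0)
  nb .#.#.: next=.  (t=0,i=11, bit10=0)
  nb .#..#: next=#  (t=2,i=5, bit9=1)
  nb .#...: next=.  (t=1,i=0, bit8=0)
  nb ..###: next=.  (t=1,i=3, bit7=0)
  nb ..##.: next=#  (t=0,i=5, bit6=1)
  nb ..#.#: next=#  (t=0,i=10, bit5=1)
  nb ..#..: next=.  (t=2,i=4, bit4=0)
  nb ...##: next=.  (t=1,i=2, bit3=0)
  nb ...#.: next=#  (t=0,i=9, bit2=1)
  nb ....#: next=#  (t=2,i=2, bit1=1)
  nb .....: next=#  (t=2,i=0, bit0=1)
  bits 10010011101011000100001001100111 = 2477539943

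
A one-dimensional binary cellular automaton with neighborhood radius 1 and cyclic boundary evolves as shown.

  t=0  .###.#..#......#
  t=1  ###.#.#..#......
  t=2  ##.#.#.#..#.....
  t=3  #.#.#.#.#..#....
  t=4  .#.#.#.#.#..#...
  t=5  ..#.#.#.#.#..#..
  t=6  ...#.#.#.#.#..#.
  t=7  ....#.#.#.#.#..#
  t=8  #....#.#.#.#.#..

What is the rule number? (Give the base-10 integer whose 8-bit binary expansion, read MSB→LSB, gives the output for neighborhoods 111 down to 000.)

184

  ###|#  b7=1 t=0,i=2
  ##.|.  b6=0 t=0,i=3
  #.#|#  b5=1 t=0,i=0
  #..|#  b4=1 t=0,i=6
  .##|#  b3=1 t=0,i=1
  .#.|.  b2=0 t=0,i=5
  ..#|.  b1=0 t=0,i=7
  ...|.  b0=0 t=0,i=10
  bits 10111000 = 184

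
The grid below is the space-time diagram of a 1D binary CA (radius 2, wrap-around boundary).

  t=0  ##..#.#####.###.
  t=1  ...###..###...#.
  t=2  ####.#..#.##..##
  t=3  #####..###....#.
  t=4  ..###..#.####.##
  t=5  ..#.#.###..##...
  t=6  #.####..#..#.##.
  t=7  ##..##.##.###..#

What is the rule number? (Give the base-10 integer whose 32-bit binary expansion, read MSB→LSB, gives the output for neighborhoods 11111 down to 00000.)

  ##### -> #   bit 31 = 1  t=0,i=8
  ####. -> #   bit 30 = 1  t=0,i=9
  ###.# -> #   bit 29 = 1  t=0,i=10
  ###.. -> #   bit 28 = 1  t=1,i=5
  ##.## -> .   bit 27 = 0  t=0,i=11
  ##.#. -> #   bit 26 = 1  t=2,i=4
  ##..# -> .   bit 25 = 0  t=0,i=2
  ##... -> #   bit 24 = 1  t=1,i=11
  #.### -> .   bit 23 = 0  t=0,i=6
  #.##. -> .   bit 22 = 0  t=0,i=0
  #.#.# -> #   bit 21 = 1  t=5,i=4
  #.#.. -> .   bit 20 = 0  t=2,i=5
  #..## -> .   bit 19 = 0  t=1,i=7
  #..#. -> #   bit 18 = 1  t=0,i=3
  #...# -> .   bit 17 = 0  t=1,i=12
  #.... -> #   bit 16 = 1  t=1,i=0
  .#### -> .   bit 15 = 0  t=0,i=7
  .###. -> .   bit 14 = 0  t=0,i=13
  .##.# -> .   bit 13 = 0  t=6,i=14
  .##.. -> .   bit 12 = 0  t=0,i=1
  .#.## -> #   bit 11 = 1  t=0,i=5
  .#.#. -> #   bit 10 = 1  t=5,i=3
  .#..# -> .   bit 9 = 0  t=2,i=6
  .#... -> #   bit 8 = 1  t=1,i=15
  ..### -> #   bit 7 = 1  t=1,i=3
  ..##. -> #   bit 6 = 1  t=5,i=11
  ..#.# -> #   bit 5 = 1  t=0,i=4
  ..#.. -> #   bit 4 = 1  t=1,i=14
  ...## -> #   bit 3 = 1  t=1,i=2
  ...#. -> .   bit 2 = 0  t=1,i=13
  ....# -> #   bit 1 = 1  t=1,i=1
  ..... -> .   bit 0 = 0  t=5,i=15
  bits 11110101001001010000110111111010 = 4112846330

4112846330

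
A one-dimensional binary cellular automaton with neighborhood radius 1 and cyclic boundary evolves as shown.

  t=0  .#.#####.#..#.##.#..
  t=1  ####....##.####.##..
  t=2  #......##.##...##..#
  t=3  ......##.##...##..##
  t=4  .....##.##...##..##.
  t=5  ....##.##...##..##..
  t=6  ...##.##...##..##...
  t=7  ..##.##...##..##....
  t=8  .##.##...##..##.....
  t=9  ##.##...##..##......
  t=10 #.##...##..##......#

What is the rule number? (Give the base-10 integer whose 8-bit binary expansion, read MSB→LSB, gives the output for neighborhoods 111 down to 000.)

46

  [7] ### => .  t=0,i=4
  [6] ##. => .  t=0,i=7
  [5] #.# => #  t=0,i=2
  [4] #.. => .  t=0,i=10
  [3] .## => #  t=0,i=3
  [2] .#. => #  t=0,i=1
  [1] ..# => #  t=0,i=0
  [0] ... => .  t=0,i=19
  bits 00101110 = 46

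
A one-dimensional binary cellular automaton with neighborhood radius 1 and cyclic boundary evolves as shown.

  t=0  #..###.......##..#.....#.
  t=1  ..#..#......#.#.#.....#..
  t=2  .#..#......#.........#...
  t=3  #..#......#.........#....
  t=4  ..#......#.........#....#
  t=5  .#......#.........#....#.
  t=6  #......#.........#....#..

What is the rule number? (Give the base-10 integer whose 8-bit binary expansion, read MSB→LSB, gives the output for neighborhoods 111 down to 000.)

66

  ### -> .   bit 7 = 0  t=0,i=4
  ##. -> #   bit 6 = 1  t=0,i=5
  #.# -> .   bit 5 = 0  t=0,i=24
  #.. -> .   bit 4 = 0  t=0,i=1
  .## -> .   bit 3 = 0  t=0,i=3
  .#. -> .   bit 2 = 0  t=0,i=0
  ..# -> #   bit 1 = 1  t=0,i=2
  ... -> .   bit 0 = 0  t=0,i=7
  bits 01000010 = 66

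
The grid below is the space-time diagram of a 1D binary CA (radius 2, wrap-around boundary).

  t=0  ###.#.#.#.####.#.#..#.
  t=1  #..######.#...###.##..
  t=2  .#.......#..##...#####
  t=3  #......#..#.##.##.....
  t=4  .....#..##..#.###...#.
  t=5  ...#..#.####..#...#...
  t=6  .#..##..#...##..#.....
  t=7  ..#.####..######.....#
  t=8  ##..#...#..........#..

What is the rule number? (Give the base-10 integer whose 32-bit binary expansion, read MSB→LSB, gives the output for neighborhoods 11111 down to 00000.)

  ##### -> .   bit 31 = 0  t=1,i=5
  ####. -> .   bit 30 = 0  t=0,i=12
  ###.# -> .   bit 29 = 0  t=0,i=2
  ###.. -> .   bit 28 = 0  t=4,i=16
  ##.## -> #   bit 27 = 1  t=1,i=17
  ##.#. -> #   bit 26 = 1  t=0,i=3
  ##..# -> #   bit 25 = 1  t=1,i=20
  ##... -> .   bit 24 = 0  t=2,i=14
  #.### -> #   bit 23 = 1  t=0,i=0
  #.##. -> #   bit 22 = 1  t=1,i=18
  #.#.# -> #   bit 21 = 1  t=0,i=4
  #.#.. -> .   bit 20 = 0  t=0,i=17
  #..## -> .   bit 19 = 0  t=1,i=2
  #..#. -> #   bit 18 = 1  t=0,i=19
  #...# -> #   bit 17 = 1  t=1,i=12
  #.... -> .   bit 16 = 0  t=2,i=3
  .#### -> .   bit 15 = 0  t=0,i=11
  .###. -> .   bit 14 = 0  t=0,i=1
  .##.# -> .   bit 13 = 0  t=3,i=13
  .##.. -> #   bit 12 = 1  t=1,i=19
  .#.## -> .   bit 11 = 0  t=0,i=9
  .#.#. -> #   bit 10 = 1  t=0,i=5
  .#..# -> #   bit 9 = 1  t=0,i=18
  .#... -> .   bit 8 = 0  t=1,i=11
  ..### -> .   bit 7 = 0  t=1,i=3
  ..##. -> #   bit 6 = 1  t=2,i=12
  ..#.# -> .   bit 5 = 0  t=0,i=20
  ..#.. -> .   bit 4 = 0  t=1,i=0
  ...## -> #   bit 3 = 1  t=1,i=13
  ...#. -> .   bit 2 = 0  t=2,i=8
  ....# -> #   bit 1 = 1  t=2,i=7
  ..... -> .   bit 0 = 0  t=2,i=4
  bits 00001110111001100001011001001010 = 249960010

249960010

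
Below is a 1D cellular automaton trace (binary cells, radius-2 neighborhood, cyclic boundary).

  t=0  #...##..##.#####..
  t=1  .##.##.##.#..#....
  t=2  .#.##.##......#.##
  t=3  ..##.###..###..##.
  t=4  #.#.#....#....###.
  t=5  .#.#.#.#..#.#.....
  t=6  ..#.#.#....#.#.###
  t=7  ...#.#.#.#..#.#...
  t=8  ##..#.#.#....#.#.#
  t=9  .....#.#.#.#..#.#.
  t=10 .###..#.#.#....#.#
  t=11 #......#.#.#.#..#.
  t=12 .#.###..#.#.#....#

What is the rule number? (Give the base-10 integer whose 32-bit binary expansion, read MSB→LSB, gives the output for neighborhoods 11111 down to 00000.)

2286558531

  nb #####: next=#  (t=0,i=13, bit31=1)
  nb ####.: next=.  (t=0,i=14, bit30=0)
  nb ###.#: next=.  (t=4,i=16, bit29=0)
  nb ###..: next=.  (t=0,i=15, bit28=0)
  nb ##.##: next=#  (t=0,i=10, bit27=1)
  nb ##.#.: next=.  (t=1,i=9, bit26=0)
  nb ##..#: next=.  (t=0,i=6, bit25=0)
  nb ##...: next=.  (t=2,i=8, bit24=0)
  nb #.###: next=.  (t=0,i=11, bit23=0)
  nb #.##.: next=#  (t=1,i=4, bit22=1)
  nb #.#.#: next=.  (t=2,i=1, bit21=0)
  nb #.#..: next=.  (t=1,i=10, bit20=0)
  nb #..##: next=#  (t=0,i=7, bit19=1)
  nb #..#.: next=.  (t=0,i=17, bit18=0)
  nb #...#: next=#  (t=0,i=2, bit17=1)
  nb #....: next=.  (t=1,i=15, bit16=0)
  nb .####: next=.  (t=0,i=12, bit15=0)
  nb .###.: next=.  (t=3,i=6, bit14=0)
  nb .##.#: next=.  (t=0,i=9, bit13=0)
  nb .##..: next=#  (t=0,i=5, bit12=1)
  nb .#.##: next=#  (t=2,i=2, bit11=1)
  nb .#.#.: next=#  (t=4,i=1, bit10=1)
  nb .#..#: next=.  (t=1,i=11, bit9=0)
  nb .#...: next=#  (t=0,i=1, bit8=1)
  nb ..###: next=.  (t=3,i=10, bit7=0)
  nb ..##.: next=#  (t=0,i=4, bit6=1)
  nb ..#.#: next=.  (t=2,i=14, bit5=0)
  nb ..#..: next=.  (t=0,i=0, bit4=0)
  nb ...##: next=.  (t=0,i=3, bit3=0)
  nb ...#.: next=.  (t=2,i=13, bit2=0)
  nb ....#: next=#  (t=1,i=17, bit1=1)
  nb .....: next=#  (t=1,i=16, bit0=1)
  bits 10001000010010100001110101000011 = 2286558531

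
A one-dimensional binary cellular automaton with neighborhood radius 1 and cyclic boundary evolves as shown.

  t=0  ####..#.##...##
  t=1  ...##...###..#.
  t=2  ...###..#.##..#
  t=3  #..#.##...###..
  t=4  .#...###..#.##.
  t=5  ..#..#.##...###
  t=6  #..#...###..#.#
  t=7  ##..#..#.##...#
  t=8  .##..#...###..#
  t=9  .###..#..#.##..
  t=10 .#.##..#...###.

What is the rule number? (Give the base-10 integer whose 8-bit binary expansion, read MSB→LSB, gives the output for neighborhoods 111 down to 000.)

88

  [7] ### => .  t=0,i=0
  [6] ##. => #  t=0,i=3
  [5] #.# => .  t=0,i=7
  [4] #.. => #  t=0,i=4
  [3] .## => #  t=0,i=8
  [2] .#. => .  t=0,i=6
  [1] ..# => .  t=0,i=5
  [0] ... => .  t=0,i=11
  bits 01011000 = 88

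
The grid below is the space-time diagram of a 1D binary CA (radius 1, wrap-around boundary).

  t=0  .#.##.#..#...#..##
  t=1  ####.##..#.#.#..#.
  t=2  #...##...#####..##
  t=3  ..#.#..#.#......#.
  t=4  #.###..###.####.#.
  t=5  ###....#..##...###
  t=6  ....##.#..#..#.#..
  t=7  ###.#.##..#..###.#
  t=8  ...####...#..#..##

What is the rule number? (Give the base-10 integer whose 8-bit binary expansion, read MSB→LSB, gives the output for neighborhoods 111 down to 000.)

45

  [7] ### => .  t=1,i=1
  [6] ##. => .  t=0,i=4
  [5] #.# => #  t=0,i=0
  [4] #.. => .  t=0,i=7
  [3] .## => #  t=0,i=3
  [2] .#. => #  t=0,i=1
  [1] ..# => .  t=0,i=8
  [0] ... => #  t=0,i=11
  bits 00101101 = 45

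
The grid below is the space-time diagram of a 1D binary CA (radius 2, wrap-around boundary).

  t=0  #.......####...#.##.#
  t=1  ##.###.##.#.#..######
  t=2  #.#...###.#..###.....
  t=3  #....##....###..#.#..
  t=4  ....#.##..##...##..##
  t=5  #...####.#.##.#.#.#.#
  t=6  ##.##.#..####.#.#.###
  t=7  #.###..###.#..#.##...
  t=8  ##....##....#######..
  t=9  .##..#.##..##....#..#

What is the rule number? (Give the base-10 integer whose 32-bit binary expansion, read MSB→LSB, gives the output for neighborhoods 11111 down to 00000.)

  nb #####: next=.  (t=1,i=17, bit31=0)
  nb ####.: next=#  (t=0,i=10, bit30=1)
  nb ###.#: next=.  (t=1,i=1, bit29=0)
  nb ###..: next=.  (t=0,i=11, bit28=0)
  nb ##.##: next=#  (t=0,i=19, bit27=1)
  nb ##.#.: next=.  (t=1,i=9, bit26=0)
  nb ##..#: next=.  (t=3,i=14, bit25=0)
  nb ##...: next=#  (t=0,i=1, bit24=1)
  nb #.###: next=.  (t=1,i=3, bit23=0)
  nb #.##.: next=#  (t=0,i=17, bit22=1)
  nb #.#.#: next=#  (t=1,i=10, bit21=1)
  nb #.#..: next=.  (t=1,i=12, bit20=0)
  nb #..##: next=#  (t=1,i=14, bit19=1)
  nb #..#.: next=#  (t=3,i=15, bit18=1)
  nb #...#: next=.  (t=0,i=13, bit17=0)
  nb #....: next=.  (t=0,i=2, bit16=0)
  nb .####: next=.  (t=0,i=9, bit15=0)
  nb .###.: next=.  (t=1,i=4, bit14=0)
  nb .##.#: next=#  (t=0,i=18, bit13=1)
  nb .##..: next=#  (t=0,i=0, bit12=1)
  nb .#.##: next=#  (t=0,i=16, bit11=1)
  nb .#.#.: next=.  (t=1,i=11, bit10=0)
  nb .#..#: next=#  (t=1,i=13, bit9=1)
  nb .#...: next=.  (t=2,i=3, bit8=0)
  nb ..###: next=#  (t=0,i=8, bit7=1)
  nb ..##.: next=.  (t=3,i=5, bit6=0)
  nb ..#.#: next=#  (t=0,i=15, bit5=1)
  nb ..#..: next=.  (t=3,i=0, bit4=0)
  nb ...##: next=#  (t=0,i=7, bit3=1)
  nb ...#.: next=.  (t=0,i=14, bit2=0)
  nb ....#: next=.  (t=0,i=6, bit1=0)
  nb .....: next=#  (t=0,i=3, bit0=1)
  bits 01001001011011000011101010101001 = 1231829673

1231829673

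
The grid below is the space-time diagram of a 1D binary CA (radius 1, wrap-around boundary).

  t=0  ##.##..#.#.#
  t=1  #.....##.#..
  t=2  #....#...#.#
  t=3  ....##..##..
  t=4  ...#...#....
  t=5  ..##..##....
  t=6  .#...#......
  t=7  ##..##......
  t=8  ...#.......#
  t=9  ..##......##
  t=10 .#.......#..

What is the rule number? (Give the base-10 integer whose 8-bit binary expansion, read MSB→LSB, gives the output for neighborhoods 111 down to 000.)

134

  ### -> #   bit 7 = 1  t=0,i=0
  ##. -> .   bit 6 = 0  t=0,i=1
  #.# -> .   bit 5 = 0  t=0,i=2
  #.. -> .   bit 4 = 0  t=0,i=5
  .## -> .   bit 3 = 0  t=0,i=3
  .#. -> #   bit 2 = 1  t=0,i=7
  ..# -> #   bit 1 = 1  t=0,i=6
  ... -> .   bit 0 = 0  t=1,i=2
  bits 10000110 = 134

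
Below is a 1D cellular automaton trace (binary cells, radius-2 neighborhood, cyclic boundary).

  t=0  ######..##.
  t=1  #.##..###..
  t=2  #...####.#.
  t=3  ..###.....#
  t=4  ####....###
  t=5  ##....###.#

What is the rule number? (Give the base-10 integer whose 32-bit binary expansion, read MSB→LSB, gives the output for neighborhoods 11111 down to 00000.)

  #####|#  b31=1 t=0,i=2
  ####.|.  b30=0 t=0,i=4
  ###.#|.  b29=0 t=2,i=7
  ###..|.  b28=0 t=0,i=5
  ##.##|.  b27=0 t=0,i=10
  ##.#.|.  b26=0 t=2,i=8
  ##..#|#  b25=1 t=0,i=6
  ##...|.  b24=0 t=3,i=5
  #.###|#  b23=1 t=0,i=0
  #.##.|.  b22=0 t=1,i=2
  #.#.#|.  b21=0 t=2,i=9
  #.#..|.  b20=0 t=2,i=0
  #..##|#  b19=1 t=0,i=7
  #..#.|.  b18=0 t=1,i=10
  #...#|#  b17=1 t=2,i=2
  #....|.  b16=0 t=3,i=6
  .####|.  b15=0 t=0,i=1
  .###.|#  b14=1 t=1,i=7
  .##.#|.  b13=0 t=0,i=9
  .##..|.  b12=0 t=1,i=3
  .#.##|.  b11=0 t=1,i=1
  .#.#.|#  b10=1 t=2,i=10
  .#..#|#  b9=1 t=3,i=0
  .#...|.  b8=0 t=2,i=1
  ..###|#  b7=1 t=1,i=6
  ..##.|#  b6=1 t=0,i=8
  ..#.#|#  b5=1 t=1,i=0
  ..#..|#  b4=1 t=3,i=10
  ...##|#  b3=1 t=2,i=3
  ...#.|#  b2=1 t=3,i=9
  ....#|#  b1=1 t=3,i=8
  .....|.  b0=0 t=3,i=7
  bits 10000010100010100100011011111110 = 2190100222

2190100222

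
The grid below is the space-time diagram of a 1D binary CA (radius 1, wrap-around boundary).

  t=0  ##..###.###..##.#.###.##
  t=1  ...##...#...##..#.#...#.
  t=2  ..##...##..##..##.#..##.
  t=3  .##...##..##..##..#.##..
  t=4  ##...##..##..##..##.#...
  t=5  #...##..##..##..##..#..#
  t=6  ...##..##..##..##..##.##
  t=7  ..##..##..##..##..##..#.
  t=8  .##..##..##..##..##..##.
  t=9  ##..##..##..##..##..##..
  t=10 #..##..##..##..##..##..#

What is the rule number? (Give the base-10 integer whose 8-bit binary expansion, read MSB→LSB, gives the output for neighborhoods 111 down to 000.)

14

  nb ###: next=.  (t=0,i=0, bit7=0)
  nb ##.: next=.  (t=0,i=1, bit6=0)
  nb #.#: next=.  (t=0,i=7, bit5=0)
  nb #..: next=.  (t=0,i=2, bit4=0)
  nb .##: next=#  (t=0,i=4, bit3=1)
  nb .#.: next=#  (t=0,i=16, bit2=1)
  nb ..#: next=#  (t=0,i=3, bit1=1)
  nb ...: next=.  (t=1,i=0, bit0=0)
  bits 00001110 = 14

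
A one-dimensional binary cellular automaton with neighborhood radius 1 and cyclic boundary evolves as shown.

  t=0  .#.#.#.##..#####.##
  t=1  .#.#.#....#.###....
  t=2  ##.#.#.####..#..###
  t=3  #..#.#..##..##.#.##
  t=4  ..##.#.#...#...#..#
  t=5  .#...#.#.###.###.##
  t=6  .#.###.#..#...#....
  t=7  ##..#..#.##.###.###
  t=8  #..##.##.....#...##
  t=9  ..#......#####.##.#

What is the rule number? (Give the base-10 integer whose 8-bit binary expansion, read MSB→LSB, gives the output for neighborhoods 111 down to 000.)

  nb ###: next=#  (t=0,i=12, bit7=1)
  nb ##.: next=.  (t=0,i=8, bit6=0)
  nb #.#: next=.  (t=0,i=0, bit5=0)
  nb #..: next=.  (t=0,i=9, bit4=0)
  nb .##: next=.  (t=0,i=7, bit3=0)
  nb .#.: next=#  (t=0,i=1, bit2=1)
  nb ..#: next=#  (t=0,i=10, bit1=1)
  nb ...: next=#  (t=1,i=7, bit0=1)
  bits 10000111 = 135

135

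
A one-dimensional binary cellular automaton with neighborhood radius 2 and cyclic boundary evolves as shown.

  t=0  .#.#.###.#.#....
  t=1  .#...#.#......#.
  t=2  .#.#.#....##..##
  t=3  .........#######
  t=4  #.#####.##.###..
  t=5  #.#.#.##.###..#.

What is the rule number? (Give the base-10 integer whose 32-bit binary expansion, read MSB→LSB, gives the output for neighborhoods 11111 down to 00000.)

2877960953

  #####|#  b31=1 t=3,i=11
  ####.|.  b30=0 t=3,i=14
  ###.#|#  b29=1 t=0,i=7
  ###..|.  b28=0 t=3,i=15
  ##.##|#  b27=1 t=4,i=7
  ##.#.|.  b26=0 t=0,i=8
  ##..#|#  b25=1 t=2,i=12
  ##...|#  b24=1 t=3,i=0
  #.###|#  b23=1 t=0,i=5
  #.##.|.  b22=0 t=4,i=8
  #.#.#|.  b21=0 t=0,i=3
  #.#..|.  b20=0 t=0,i=11
  #..##|#  b19=1 t=2,i=13
  #..#.|.  b18=0 t=1,i=0
  #...#|#  b17=1 t=1,i=3
  #....|.  b16=0 t=0,i=13
  .####|.  b15=0 t=3,i=10
  .###.|.  b14=0 t=0,i=6
  .##.#|#  b13=1 t=2,i=15
  .##..|#  b12=1 t=2,i=11
  .#.##|.  b11=0 t=0,i=4
  .#.#.|.  b10=0 t=0,i=2
  .#..#|#  b9=1 t=1,i=15
  .#...|.  b8=0 t=0,i=12
  ..###|#  b7=1 t=3,i=9
  ..##.|#  b6=1 t=2,i=10
  ..#.#|#  b5=1 t=0,i=1
  ..#..|#  b4=1 t=1,i=1
  ...##|#  b3=1 t=2,i=9
  ...#.|.  b2=0 t=0,i=0
  ....#|.  b1=0 t=0,i=15
  .....|#  b0=1 t=0,i=14
  bits 10101011100010100011001011111001 = 2877960953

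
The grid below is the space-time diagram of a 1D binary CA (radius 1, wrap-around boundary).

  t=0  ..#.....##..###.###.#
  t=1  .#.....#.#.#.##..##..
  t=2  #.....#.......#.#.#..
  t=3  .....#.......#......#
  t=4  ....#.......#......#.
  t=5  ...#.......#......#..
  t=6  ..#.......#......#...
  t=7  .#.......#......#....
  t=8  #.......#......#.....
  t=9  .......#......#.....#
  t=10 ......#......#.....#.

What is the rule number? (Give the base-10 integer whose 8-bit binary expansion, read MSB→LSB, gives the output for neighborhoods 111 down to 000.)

194

  nb ###: next=#  (t=0,i=13, bit7=1)
  nb ##.: next=#  (t=0,i=9, bit6=1)
  nb #.#: next=.  (t=0,i=15, bit5=0)
  nb #..: next=.  (t=0,i=0, bit4=0)
  nb .##: next=.  (t=0,i=8, bit3=0)
  nb .#.: next=.  (t=0,i=2, bit2=0)
  nb ..#: next=#  (t=0,i=1, bit1=1)
  nb ...: next=.  (t=0,i=4, bit0=0)
  bits 11000010 = 194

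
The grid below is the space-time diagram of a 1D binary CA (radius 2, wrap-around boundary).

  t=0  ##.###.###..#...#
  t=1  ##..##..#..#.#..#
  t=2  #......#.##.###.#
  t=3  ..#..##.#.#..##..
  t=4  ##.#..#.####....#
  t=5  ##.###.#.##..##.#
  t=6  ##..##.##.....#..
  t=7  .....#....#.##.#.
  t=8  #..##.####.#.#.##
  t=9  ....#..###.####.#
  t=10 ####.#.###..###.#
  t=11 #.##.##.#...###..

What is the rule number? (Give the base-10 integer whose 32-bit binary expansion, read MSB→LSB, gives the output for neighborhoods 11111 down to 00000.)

  nb #####: next=.  (t=10,i=1, bit31=0)
  nb ####.: next=#  (t=4,i=10, bit30=1)
  nb ###.#: next=#  (t=0,i=1, bit29=1)
  nb ###..: next=.  (t=0,i=9, bit28=0)
  nb ##.##: next=.  (t=0,i=2, bit27=0)
  nb ##.#.: next=.  (t=3,i=7, bit26=0)
  nb ##..#: next=.  (t=0,i=10, bit25=0)
  nb ##...: next=.  (t=2,i=1, bit24=0)
  nb #.###: next=.  (t=0,i=3, bit23=0)
  nb #.##.: next=.  (t=2,i=9, bit22=0)
  nb #.#.#: next=#  (t=3,i=8, bit21=1)
  nb #.#..: next=#  (t=1,i=13, bit20=1)
  nb #..##: next=.  (t=1,i=3, bit19=0)
  nb #..#.: next=#  (t=0,i=11, bit18=1)
  nb #...#: next=.  (t=0,i=14, bit17=0)
  nb #....: next=#  (t=2,i=2, bit16=1)
  nb .####: next=#  (t=4,i=9, bit15=1)
  nb .###.: next=#  (t=0,i=0, bit14=1)
  nb .##.#: next=#  (t=2,i=10, bit13=1)
  nb .##..: next=.  (t=1,i=5, bit12=0)
  nb .#.##: next=#  (t=2,i=8, bit11=1)
  nb .#.#.: next=#  (t=1,i=12, bit10=1)
  nb .#..#: next=#  (t=1,i=9, bit9=1)
  nb .#...: next=#  (t=0,i=13, bit8=1)
  nb ..###: next=#  (t=0,i=16, bit7=1)
  nb ..##.: next=.  (t=1,i=4, bit6=0)
  nb ..#.#: next=.  (t=1,i=11, bit5=0)
  nb ..#..: next=.  (t=0,i=12, bit4=0)
  nb ...##: next=.  (t=0,i=15, bit3=0)
  nb ...#.: next=#  (t=2,i=6, bit2=1)
  nb ....#: next=#  (t=2,i=5, bit1=1)
  nb .....: next=.  (t=2,i=3, bit0=0)
  bits 01100000001101011110111110000110 = 1614147462

1614147462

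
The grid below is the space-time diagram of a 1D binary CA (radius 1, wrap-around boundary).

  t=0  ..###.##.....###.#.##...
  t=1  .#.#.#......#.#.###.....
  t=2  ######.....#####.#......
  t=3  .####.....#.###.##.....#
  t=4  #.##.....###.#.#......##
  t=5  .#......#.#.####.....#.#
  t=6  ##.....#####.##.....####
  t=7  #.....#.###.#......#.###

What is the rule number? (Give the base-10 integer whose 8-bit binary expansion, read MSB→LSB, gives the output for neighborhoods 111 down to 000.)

166

  [7] ### => #  t=0,i=3
  [6] ##. => .  t=0,i=4
  [5] #.# => #  t=0,i=5
  [4] #.. => .  t=0,i=8
  [3] .## => .  t=0,i=2
  [2] .#. => #  t=0,i=17
  [1] ..# => #  t=0,i=1
  [0] ... => .  t=0,i=0
  bits 10100110 = 166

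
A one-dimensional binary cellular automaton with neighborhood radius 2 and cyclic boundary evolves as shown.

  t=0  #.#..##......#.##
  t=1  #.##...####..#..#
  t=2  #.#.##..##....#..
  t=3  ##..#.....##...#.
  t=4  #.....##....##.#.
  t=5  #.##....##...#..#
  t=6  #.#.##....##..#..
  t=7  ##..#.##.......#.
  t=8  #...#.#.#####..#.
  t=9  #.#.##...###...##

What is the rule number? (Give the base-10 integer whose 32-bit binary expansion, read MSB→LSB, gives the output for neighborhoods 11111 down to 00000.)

  #####|#  b31=1 t=8,i=10
  ####.|#  b30=1 t=1,i=9
  ###.#|#  b29=1 t=0,i=0
  ###..|.  b28=0 t=1,i=10
  ##.##|.  b27=0 t=1,i=1
  ##.#.|.  b26=0 t=0,i=1
  ##..#|.  b25=0 t=1,i=11
  ##...|#  b24=1 t=0,i=7
  #.###|.  b23=0 t=0,i=15
  #.##.|#  b22=1 t=1,i=2
  #.#.#|.  b21=0 t=2,i=2
  #.#..|#  b20=1 t=0,i=2
  #..##|.  b19=0 t=0,i=4
  #..#.|.  b18=0 t=1,i=12
  #...#|#  b17=1 t=1,i=5
  #....|#  b16=1 t=0,i=8
  .####|#  b15=1 t=1,i=8
  .###.|#  b14=1 t=0,i=16
  .##.#|#  b13=1 t=1,i=0
  .##..|.  b12=0 t=0,i=6
  .#.##|.  b11=0 t=0,i=14
  .#.#.|#  b10=1 t=2,i=1
  .#..#|#  b9=1 t=0,i=3
  .#...|.  b8=0 t=3,i=5
  ..###|.  b7=0 t=1,i=7
  ..##.|.  b6=0 t=0,i=5
  ..#.#|#  b5=1 t=0,i=13
  ..#..|.  b4=0 t=1,i=13
  ...##|.  b3=0 t=1,i=6
  ...#.|.  b2=0 t=0,i=12
  ....#|.  b1=0 t=0,i=11
  .....|#  b0=1 t=0,i=9
  bits 11100001010100111110011000100001 = 3780372001

3780372001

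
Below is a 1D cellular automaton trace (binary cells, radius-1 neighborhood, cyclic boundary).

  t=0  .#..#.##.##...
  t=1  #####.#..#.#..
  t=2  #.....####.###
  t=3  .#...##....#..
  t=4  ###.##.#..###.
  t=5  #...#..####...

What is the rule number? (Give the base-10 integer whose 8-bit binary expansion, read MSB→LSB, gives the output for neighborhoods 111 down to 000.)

  ### -> .   bit 7 = 0  t=1,i=1
  ##. -> .   bit 6 = 0  t=0,i=7
  #.# -> .   bit 5 = 0  t=0,i=5
  #.. -> #   bit 4 = 1  t=0,i=2
  .## -> #   bit 3 = 1  t=0,i=6
  .#. -> #   bit 2 = 1  t=0,i=1
  ..# -> #   bit 1 = 1  t=0,i=0
  ... -> .   bit 0 = 0  t=0,i=12
  bits 00011110 = 30

30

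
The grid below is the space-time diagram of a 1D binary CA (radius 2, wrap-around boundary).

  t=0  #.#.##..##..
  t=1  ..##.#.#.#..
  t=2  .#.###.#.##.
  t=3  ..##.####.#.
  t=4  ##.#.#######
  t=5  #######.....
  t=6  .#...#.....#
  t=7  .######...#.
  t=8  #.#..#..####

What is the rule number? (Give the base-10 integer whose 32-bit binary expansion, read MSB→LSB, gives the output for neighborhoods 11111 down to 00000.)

  ##### -> .   bit 31 = 0  t=4,i=7
  ####. -> #   bit 30 = 1  t=3,i=7
  ###.# -> #   bit 29 = 1  t=2,i=5
  ###.. -> .   bit 28 = 0  t=5,i=6
  ##.## -> .   bit 27 = 0  t=3,i=4
  ##.#. -> #   bit 26 = 1  t=1,i=4
  ##..# -> .   bit 25 = 0  t=0,i=6
  ##... -> .   bit 24 = 0  t=5,i=7
  #.### -> #   bit 23 = 1  t=2,i=3
  #.##. -> .   bit 22 = 0  t=0,i=4
  #.#.# -> #   bit 21 = 1  t=0,i=2
  #.#.. -> #   bit 20 = 1  t=1,i=9
  #..## -> #   bit 19 = 1  t=0,i=7
  #..#. -> .   bit 18 = 0  t=0,i=11
  #...# -> #   bit 17 = 1  t=3,i=0
  #.... -> .   bit 16 = 0  t=1,i=11
  .#### -> #   bit 15 = 1  t=3,i=6
  .###. -> .   bit 14 = 0  t=2,i=4
  .##.# -> #   bit 13 = 1  t=1,i=3
  .##.. -> #   bit 12 = 1  t=0,i=5
  .#.## -> #   bit 11 = 1  t=0,i=3
  .#.#. -> .   bit 10 = 0  t=0,i=1
  .#..# -> #   bit 9 = 1  t=7,i=11
  .#... -> #   bit 8 = 1  t=1,i=10
  ..### -> .   bit 7 = 0  t=5,i=0
  ..##. -> .   bit 6 = 0  t=0,i=8
  ..#.# -> .   bit 5 = 0  t=0,i=0
  ..#.. -> #   bit 4 = 1  t=6,i=5
  ...## -> #   bit 3 = 1  t=1,i=1
  ...#. -> #   bit 2 = 1  t=6,i=4
  ....# -> .   bit 1 = 0  t=1,i=0
  ..... -> .   bit 0 = 0  t=5,i=9
  bits 01100100101110101011101100011100 = 1689959196

1689959196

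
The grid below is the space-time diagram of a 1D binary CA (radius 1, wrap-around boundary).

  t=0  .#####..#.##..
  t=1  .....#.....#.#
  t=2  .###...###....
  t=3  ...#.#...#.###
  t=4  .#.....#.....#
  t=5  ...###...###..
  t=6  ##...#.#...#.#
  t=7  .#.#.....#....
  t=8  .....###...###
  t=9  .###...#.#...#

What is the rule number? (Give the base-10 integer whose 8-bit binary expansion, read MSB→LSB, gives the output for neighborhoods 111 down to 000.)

65

  [7] ### => .  t=0,i=2
  [6] ##. => #  t=0,i=5
  [5] #.# => .  t=0,i=9
  [4] #.. => .  t=0,i=6
  [3] .## => .  t=0,i=1
  [2] .#. => .  t=0,i=8
  [1] ..# => .  t=0,i=0
  [0] ... => #  t=0,i=13
  bits 01000001 = 65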